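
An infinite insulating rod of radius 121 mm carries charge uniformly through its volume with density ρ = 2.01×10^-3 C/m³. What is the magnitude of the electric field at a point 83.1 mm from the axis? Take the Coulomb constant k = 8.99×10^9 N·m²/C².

E ≈ 9.43e6 V/m

By cylindrical symmetry E is radial; use a coaxial Gaussian cylinder of radius 83.1 mm and length L (r < R).
Charge inside radius r per length L is ρ·πr²·L, so λ_enc = ρπr² = 4.361×10^-5 C/m.
By Gauss's law (flux through the curved wall only), E·2πrL = λ_enc L/ε₀.
E = 2k|λ_enc|/r = 2(8.99×10^9)(4.361e-5)/(0.0831) = 9.43e6 N/C.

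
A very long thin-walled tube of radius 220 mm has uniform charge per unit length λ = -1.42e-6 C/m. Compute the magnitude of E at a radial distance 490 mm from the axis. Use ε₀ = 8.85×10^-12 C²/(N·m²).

By cylindrical symmetry E is radial; use a coaxial Gaussian cylinder of radius 490 mm and length L (r > 220 mm).
The full line charge is enclosed: λ_enc = -1.42×10^-6 C/m.
Applying ∮E·dA = Q_enc/ε₀ with the end caps contributing no flux:
E = |λ_enc|/(2πε₀r) = (1.42×10^-6)/(2π·8.85×10^-12·0.49) = 5.21×10^4 N/C.

E ≈ 5.21×10^4 N/C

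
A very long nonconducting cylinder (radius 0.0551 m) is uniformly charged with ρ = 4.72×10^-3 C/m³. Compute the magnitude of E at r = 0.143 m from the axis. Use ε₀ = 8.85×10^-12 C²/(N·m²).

Coaxial Gaussian cylinder, radius r = 0.143 m, length L (r > 0.0551 m, full cross-section enclosed).
λ_enc = ρ·πR² = (4.72×10^-3)π(0.0551)² = 4.502×10^-5 C/m.
Applying ∮E·dA = Q_enc/ε₀ with the end caps contributing no flux:
E = |λ_enc|/(2πε₀r) = (4.502e-5)/(2π·8.85×10^-12·0.143) = 5.66e6 N/C.

5.66×10^6 N/C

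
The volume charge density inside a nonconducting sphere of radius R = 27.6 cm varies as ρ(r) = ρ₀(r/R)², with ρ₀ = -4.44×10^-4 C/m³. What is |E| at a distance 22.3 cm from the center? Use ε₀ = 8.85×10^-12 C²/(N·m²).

Take a concentric spherical Gaussian surface of radius r = 22.3 cm (r < R).
Q_enc = ∫₀^r ρ(r')·4πr'² dr' = (4πρ₀/R²) ∫₀^r r'^4 dr' = 4πρ₀ r^5/(5·R²) = -8.078×10^-6 C.
Applying ∮E·dA = Q_enc/ε₀ with Φ = E(4πr²):
E = |Q_enc|/(4πε₀r²) = (8.078×10^-6)/(4π·8.85×10^-12·(0.223)²) = 1.46×10^6 N/C.

1.46×10^6 N/C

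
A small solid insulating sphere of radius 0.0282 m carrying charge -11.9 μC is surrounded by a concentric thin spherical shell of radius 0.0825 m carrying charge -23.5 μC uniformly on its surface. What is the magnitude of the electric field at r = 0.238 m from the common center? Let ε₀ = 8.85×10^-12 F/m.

Take a concentric spherical Gaussian surface of radius r = 0.238 m (r > 0.0825 m, enclosing both).
Q_enc = (-11.9 μC) + (-23.5 μC) = -3.54e-5 C.
By Gauss's law, ∮E·dA = E·4πr² = Q_enc/ε₀.
E = |Q_enc|/(4πε₀r²) = (3.54×10^-5)/(4π·8.85×10^-12·(0.238)²) = 5.62×10^6 N/C.

5.62×10^6 N/C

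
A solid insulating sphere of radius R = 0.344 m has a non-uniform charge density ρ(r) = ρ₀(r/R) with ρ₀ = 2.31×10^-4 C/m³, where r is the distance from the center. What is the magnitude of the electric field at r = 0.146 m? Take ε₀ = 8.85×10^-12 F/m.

By spherical symmetry E is radial; choose a Gaussian sphere of radius r = 0.146 m (r < R).
Integrate the density: Q_enc = 4π ∫₀^r ρ₀(r'/R)^1 r'² dr' = 4πρ₀ r^4/(4·R) = 9.586e-7 C.
Applying ∮E·dA = Q_enc/ε₀ with Φ = E(4πr²):
E = |Q_enc|/(4πε₀r²) = (9.586×10^-7)/(4π·8.85×10^-12·(0.146)²) = 4.04×10^5 N/C.

|E| ≈ 4.04e5 N/C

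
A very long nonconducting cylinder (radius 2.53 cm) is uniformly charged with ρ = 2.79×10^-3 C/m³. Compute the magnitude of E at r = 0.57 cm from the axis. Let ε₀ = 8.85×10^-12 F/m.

By cylindrical symmetry E is radial; use a coaxial Gaussian cylinder of radius 0.57 cm and length L (r < R).
Charge inside radius r per length L is ρ·πr²·L, so λ_enc = ρπr² = 2.848×10^-7 C/m.
Applying ∮E·dA = Q_enc/ε₀ with the end caps contributing no flux:
E = |λ_enc|/(2πε₀r) = (2.848×10^-7)/(2π·8.85×10^-12·0.0057) = 8.98×10^5 N/C.

E ≈ 8.98×10^5 N/C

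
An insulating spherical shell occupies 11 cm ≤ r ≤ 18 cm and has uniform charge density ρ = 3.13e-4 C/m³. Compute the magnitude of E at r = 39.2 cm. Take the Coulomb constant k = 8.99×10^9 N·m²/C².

E ≈ 3.45e5 V/m

Symmetry ⇒ E = E(r) r̂. Gaussian sphere of radius r = 39.2 cm (r > 18 cm, enclosing the whole shell).
Q_enc = ρ·(4π/3)(b³ − a³) = (3.13e-4)·(4π/3)·((0.18)³ − (0.11)³) = 5.901×10^-6 C.
Gauss's law: E·4πr² = Q_enc/ε₀.
E = k|Q_enc|/r² = (8.99×10^9)(5.901×10^-6)/(0.392)² = 3.45×10^5 N/C.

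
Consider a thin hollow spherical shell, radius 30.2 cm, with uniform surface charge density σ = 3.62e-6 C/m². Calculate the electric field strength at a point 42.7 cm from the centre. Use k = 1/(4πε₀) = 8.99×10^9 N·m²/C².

By spherical symmetry E is radial; choose a Gaussian sphere of radius r = 42.7 cm (r > 30.2 cm).
The entire shell is enclosed: Q_enc = σ·4πR² = (3.62×10^-6)·4π·(0.302)² = 4.149×10^-6 C.
Gauss's law: E·4πr² = Q_enc/ε₀.
E = k|Q_enc|/r² = (8.99×10^9)(4.149e-6)/(0.427)² = 2.05×10^5 N/C.

E ≈ 2.05e5 N/C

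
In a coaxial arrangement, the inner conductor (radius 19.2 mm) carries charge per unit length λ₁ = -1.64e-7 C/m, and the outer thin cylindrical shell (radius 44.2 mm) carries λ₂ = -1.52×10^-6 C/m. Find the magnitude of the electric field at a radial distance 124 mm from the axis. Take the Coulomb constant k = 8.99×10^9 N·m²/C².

|E| ≈ 2.44e5 N/C

By cylindrical symmetry E is radial; use a coaxial Gaussian cylinder of radius 124 mm and length L (r > 44.2 mm, enclosing both).
λ_enc = λ₁ + λ₂ = (-1.64e-7) + (-1.52×10^-6) = -1.684e-6 C/m.
By Gauss's law (flux through the curved wall only), E·2πrL = λ_enc L/ε₀.
E = 2k|λ_enc|/r = 2(8.99×10^9)(1.684×10^-6)/(0.124) = 2.44×10^5 N/C.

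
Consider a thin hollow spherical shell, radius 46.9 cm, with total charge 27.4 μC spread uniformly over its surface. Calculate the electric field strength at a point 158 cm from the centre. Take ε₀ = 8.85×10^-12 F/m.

Take a concentric spherical Gaussian surface of radius r = 158 cm (r > 46.9 cm).
The entire shell is enclosed: Q_enc = 2.74×10^-5 C.
Applying ∮E·dA = Q_enc/ε₀ with Φ = E(4πr²):
E = |Q_enc|/(4πε₀r²) = (2.74e-5)/(4π·8.85×10^-12·(1.58)²) = 9.87×10^4 N/C.

|E| = 9.87×10^4 N/C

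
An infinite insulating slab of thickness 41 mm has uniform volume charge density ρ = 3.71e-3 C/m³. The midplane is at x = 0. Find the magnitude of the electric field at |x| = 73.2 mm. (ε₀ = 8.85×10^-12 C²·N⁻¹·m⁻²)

E ≈ 8.59×10^6 N/C

The point |x| = 73.2 mm lies outside the slab (half-thickness 0.0205 m). A symmetric pillbox spanning the full slab encloses Q_enc = ρ·d·A.
Flux = 2EA ⇒ E = |ρ|d/(2ε₀), independent of distance outside.
E = (3.71×10^-3)(0.041)/(2·8.85×10^-12) = 8.59e6 N/C.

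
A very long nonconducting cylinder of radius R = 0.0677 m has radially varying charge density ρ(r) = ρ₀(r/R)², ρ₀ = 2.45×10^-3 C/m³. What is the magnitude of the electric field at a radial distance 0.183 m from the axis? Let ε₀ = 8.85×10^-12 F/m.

1.73×10^6 N/C

Coaxial Gaussian cylinder, radius r = 0.183 m, length L (r > R, full charge per length enclosed).
λ_enc = 2π ∫₀^R ρ₀(r'/R)^2 r' dr' = 2πρ₀R²/4 = 1.764×10^-5 C/m.
Applying ∮E·dA = Q_enc/ε₀ with the end caps contributing no flux:
E = |λ_enc|/(2πε₀r) = (1.764×10^-5)/(2π·8.85×10^-12·0.183) = 1.73×10^6 N/C.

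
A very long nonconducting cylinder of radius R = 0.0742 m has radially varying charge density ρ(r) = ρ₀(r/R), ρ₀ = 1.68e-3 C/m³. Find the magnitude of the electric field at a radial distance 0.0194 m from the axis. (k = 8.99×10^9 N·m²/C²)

3.21×10^5 N/C

By cylindrical symmetry E is radial; use a coaxial Gaussian cylinder of radius 0.0194 m and length L (r < R).
Integrating ρ over the cross-section to radius r: λ_enc = (2πρ₀/R) ∫₀^r r'^2 dr' = 2πρ₀ r^3/(3·R) = 3.462×10^-7 C/m.
By Gauss's law (flux through the curved wall only), E·2πrL = λ_enc L/ε₀.
E = 2k|λ_enc|/r = 2(8.99×10^9)(3.462×10^-7)/(0.0194) = 3.21e5 N/C.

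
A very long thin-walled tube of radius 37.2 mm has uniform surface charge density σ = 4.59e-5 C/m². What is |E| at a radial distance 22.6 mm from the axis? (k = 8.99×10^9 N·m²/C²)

E = 0

By cylindrical symmetry E is radial; use a coaxial Gaussian cylinder of radius 22.6 mm and length L (r < 37.2 mm, inside the shell).
No charge is enclosed, so Gauss's law gives E·2πrL = 0 ⇒ E = 0.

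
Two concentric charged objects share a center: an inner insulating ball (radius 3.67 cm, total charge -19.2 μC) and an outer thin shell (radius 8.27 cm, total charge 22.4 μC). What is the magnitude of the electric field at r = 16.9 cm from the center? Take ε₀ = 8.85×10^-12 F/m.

Take a concentric spherical Gaussian surface of radius r = 16.9 cm (r > 8.27 cm, enclosing both).
Q_enc = (-19.2 μC) + (22.4 μC) = 3.20×10^-6 C.
Since E is radial and uniform over the Gaussian sphere, Φ = E·4πr² = Q_enc/ε₀.
E = |Q_enc|/(4πε₀r²) = (3.20×10^-6)/(4π·8.85×10^-12·(0.169)²) = 1.01×10^6 N/C.

|E| = 1.01×10^6 N/C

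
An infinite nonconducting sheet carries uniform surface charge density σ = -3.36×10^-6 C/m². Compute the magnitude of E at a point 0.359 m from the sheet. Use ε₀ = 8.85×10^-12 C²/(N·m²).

E = 1.90×10^5 N/C

By planar symmetry E is perpendicular to the sheet and uniform; use a Gaussian pillbox with flat faces of area A on each side of the sheet.
Only the two end caps contribute flux: Φ = 2EA. With Q_enc = σA, Gauss's law gives E = |σ|/(2ε₀).
E = |σ|/(2ε₀) = (3.36×10^-6)/(2·8.85×10^-12) = 1.90e5 N/C.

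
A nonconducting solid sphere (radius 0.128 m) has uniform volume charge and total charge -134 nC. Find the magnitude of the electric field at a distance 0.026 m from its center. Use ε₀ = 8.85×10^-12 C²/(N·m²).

|E| ≈ 1.49×10^4 V/m

Use a concentric Gaussian sphere at r = 0.026 m (r < R).
For a uniform sphere the enclosed fraction is (r/R)³, so Q_enc = (-134 nC)(0.026/0.128)³ = -1.123×10^-9 C.
Since E is radial and uniform over the Gaussian sphere, Φ = E·4πr² = Q_enc/ε₀.
E = |Q_enc|/(4πε₀r²) = (1.123×10^-9)/(4π·8.85×10^-12·(0.026)²) = 1.49×10^4 N/C.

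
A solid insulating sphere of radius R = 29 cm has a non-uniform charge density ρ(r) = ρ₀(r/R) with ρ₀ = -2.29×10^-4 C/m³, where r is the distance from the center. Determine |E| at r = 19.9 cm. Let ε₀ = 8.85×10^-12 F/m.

Symmetry ⇒ E = E(r) r̂. Gaussian sphere of radius r = 19.9 cm (r < R).
Q_enc = ∫₀^r ρ(r')·4πr'² dr' = (4πρ₀/R) ∫₀^r r'^3 dr' = 4πρ₀ r^4/(4·R) = -3.89e-6 C.
Since E is radial and uniform over the Gaussian sphere, Φ = E·4πr² = Q_enc/ε₀.
E = |Q_enc|/(4πε₀r²) = (3.89×10^-6)/(4π·8.85×10^-12·(0.199)²) = 8.83×10^5 N/C.

|E| = 8.83×10^5 N/C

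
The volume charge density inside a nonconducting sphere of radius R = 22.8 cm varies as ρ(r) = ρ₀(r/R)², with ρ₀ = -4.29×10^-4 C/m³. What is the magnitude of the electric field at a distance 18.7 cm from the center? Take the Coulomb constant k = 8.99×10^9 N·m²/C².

By spherical symmetry E is radial; choose a Gaussian sphere of radius r = 18.7 cm (r < R).
Q_enc = ∫₀^r ρ(r')·4πr'² dr' = (4πρ₀/R²) ∫₀^r r'^4 dr' = 4πρ₀ r^5/(5·R²) = -4.743×10^-6 C.
By Gauss's law, ∮E·dA = E·4πr² = Q_enc/ε₀.
E = k|Q_enc|/r² = (8.99×10^9)(4.743×10^-6)/(0.187)² = 1.22e6 N/C.

|E| ≈ 1.22×10^6 N/C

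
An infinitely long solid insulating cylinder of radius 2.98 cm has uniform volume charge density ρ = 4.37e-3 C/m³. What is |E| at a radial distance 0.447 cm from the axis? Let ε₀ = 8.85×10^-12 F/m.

|E| = 1.10×10^6 N/C

Take a coaxial cylindrical Gaussian surface of radius r = 0.447 cm and length L (r < R).
Charge inside radius r per length L is ρ·πr²·L, so λ_enc = ρπr² = 2.743×10^-7 C/m.
Since E is radial and uniform over the curved surface, Φ = E·2πrL = Q_enc/ε₀ = λ_enc L/ε₀.
E = |λ_enc|/(2πε₀r) = (2.743×10^-7)/(2π·8.85×10^-12·0.00447) = 1.10×10^6 N/C.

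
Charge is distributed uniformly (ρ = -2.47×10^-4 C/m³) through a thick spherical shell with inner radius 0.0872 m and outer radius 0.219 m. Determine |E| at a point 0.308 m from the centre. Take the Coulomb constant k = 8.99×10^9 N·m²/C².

Symmetry ⇒ E = E(r) r̂. Gaussian sphere of radius r = 0.308 m (r > 0.219 m, enclosing the whole shell).
Q_enc = ρ·(4π/3)(b³ − a³) = (-2.47×10^-4)·(4π/3)·((0.219)³ − (0.0872)³) = -1.018e-5 C.
Since E is radial and uniform over the Gaussian sphere, Φ = E·4πr² = Q_enc/ε₀.
E = k|Q_enc|/r² = (8.99×10^9)(1.018×10^-5)/(0.308)² = 9.65×10^5 N/C.

E ≈ 9.65×10^5 V/m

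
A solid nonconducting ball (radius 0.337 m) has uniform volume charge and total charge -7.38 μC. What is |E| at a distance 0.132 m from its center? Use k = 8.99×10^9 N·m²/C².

E ≈ 2.29e5 V/m

Symmetry ⇒ E = E(r) r̂. Gaussian sphere of radius r = 0.132 m (r < R).
For a uniform sphere the enclosed fraction is (r/R)³, so Q_enc = (-7.38 μC)(0.132/0.337)³ = -4.435×10^-7 C.
Applying ∮E·dA = Q_enc/ε₀ with Φ = E(4πr²):
E = k|Q_enc|/r² = (8.99×10^9)(4.435×10^-7)/(0.132)² = 2.29×10^5 N/C.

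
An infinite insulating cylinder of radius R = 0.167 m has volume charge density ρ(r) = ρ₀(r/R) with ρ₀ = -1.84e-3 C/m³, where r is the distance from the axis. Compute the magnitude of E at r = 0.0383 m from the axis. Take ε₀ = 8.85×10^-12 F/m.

|E| ≈ 6.09×10^5 N/C

Take a coaxial cylindrical Gaussian surface of radius r = 0.0383 m and length L (r < R).
λ_enc = ∫₀^r ρ(r')·2πr' dr' = (2πρ₀/R)·r^3/3 = -1.296×10^-6 C/m.
By Gauss's law (flux through the curved wall only), E·2πrL = λ_enc L/ε₀.
E = |λ_enc|/(2πε₀r) = (1.296×10^-6)/(2π·8.85×10^-12·0.0383) = 6.09×10^5 N/C.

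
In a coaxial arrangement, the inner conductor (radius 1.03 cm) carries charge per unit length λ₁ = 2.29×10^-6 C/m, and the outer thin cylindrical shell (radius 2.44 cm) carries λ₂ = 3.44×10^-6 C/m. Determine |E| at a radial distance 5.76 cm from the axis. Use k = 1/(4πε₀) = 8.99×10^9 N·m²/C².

Take a coaxial cylindrical Gaussian surface of radius r = 5.76 cm and length L (r > 2.44 cm, enclosing both).
λ_enc = λ₁ + λ₂ = (2.29×10^-6) + (3.44×10^-6) = 5.73e-6 C/m.
Gauss's law: E·2πrL = λ_enc L/ε₀.
E = 2k|λ_enc|/r = 2(8.99×10^9)(5.73e-6)/(0.0576) = 1.79×10^6 N/C.

1.79e6 V/m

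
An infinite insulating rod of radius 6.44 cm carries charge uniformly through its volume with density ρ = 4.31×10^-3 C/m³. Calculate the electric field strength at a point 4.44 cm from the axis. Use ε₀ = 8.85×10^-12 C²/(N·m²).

Choose a coaxial cylinder of radius r = 4.44 cm (arbitrary length L) as the Gaussian surface (r < R).
Enclosed charge per unit length: λ_enc = ρ·πr² = (4.31×10^-3)π(0.0444)² = 2.669×10^-5 C/m.
Applying ∮E·dA = Q_enc/ε₀ with the end caps contributing no flux:
E = |λ_enc|/(2πε₀r) = (2.669e-5)/(2π·8.85×10^-12·0.0444) = 1.08×10^7 N/C.

E ≈ 1.08e7 N/C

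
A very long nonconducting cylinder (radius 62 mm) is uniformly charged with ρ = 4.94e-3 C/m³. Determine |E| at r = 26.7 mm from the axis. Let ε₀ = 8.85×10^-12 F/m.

Choose a coaxial cylinder of radius r = 26.7 mm (arbitrary length L) as the Gaussian surface (r < R).
Charge inside radius r per length L is ρ·πr²·L, so λ_enc = ρπr² = 1.106×10^-5 C/m.
Applying ∮E·dA = Q_enc/ε₀ with the end caps contributing no flux:
E = |λ_enc|/(2πε₀r) = (1.106×10^-5)/(2π·8.85×10^-12·0.0267) = 7.45×10^6 N/C.

E ≈ 7.45e6 V/m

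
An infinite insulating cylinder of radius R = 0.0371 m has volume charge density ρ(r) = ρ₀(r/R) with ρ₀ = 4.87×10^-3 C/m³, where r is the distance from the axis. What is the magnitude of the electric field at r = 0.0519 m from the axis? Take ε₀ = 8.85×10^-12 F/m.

Take a coaxial cylindrical Gaussian surface of radius r = 0.0519 m and length L (r > R, full charge per length enclosed).
λ_enc = 2π ∫₀^R ρ₀(r'/R)^1 r' dr' = 2πρ₀R²/3 = 1.404e-5 C/m.
Gauss's law: E·2πrL = λ_enc L/ε₀.
E = |λ_enc|/(2πε₀r) = (1.404e-5)/(2π·8.85×10^-12·0.0519) = 4.86e6 N/C.

4.86×10^6 N/C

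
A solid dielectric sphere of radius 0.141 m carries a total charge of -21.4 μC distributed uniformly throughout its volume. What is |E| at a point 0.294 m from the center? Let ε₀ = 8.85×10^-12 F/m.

|E| = 2.23e6 V/m

Take a concentric spherical Gaussian surface of radius r = 0.294 m (r > R, so the entire charge is enclosed).
Q_enc = -21.4 μC = -2.14e-5 C.
Applying ∮E·dA = Q_enc/ε₀ with Φ = E(4πr²):
E = |Q_enc|/(4πε₀r²) = (2.14×10^-5)/(4π·8.85×10^-12·(0.294)²) = 2.23×10^6 N/C.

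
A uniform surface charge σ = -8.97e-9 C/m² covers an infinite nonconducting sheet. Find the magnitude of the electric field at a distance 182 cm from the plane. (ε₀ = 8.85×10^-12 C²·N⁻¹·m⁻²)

The symmetry is planar: E is normal to the sheet and the same magnitude on both sides. Take a pillbox straddling the sheet with end-cap area A.
Only the two end caps contribute flux: Φ = 2EA. With Q_enc = σA, Gauss's law gives E = |σ|/(2ε₀).
E = |σ|/(2ε₀) = (8.97×10^-9)/(2·8.85×10^-12) = 507 N/C.

E = 507 N/C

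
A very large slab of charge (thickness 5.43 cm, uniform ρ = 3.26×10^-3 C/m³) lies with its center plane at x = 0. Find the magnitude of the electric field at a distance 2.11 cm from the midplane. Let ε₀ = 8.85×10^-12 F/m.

By symmetry E is perpendicular to the slab. A Gaussian pillbox from −2.11 cm to +2.11 cm (face area A) lies entirely within the slab.
Q_enc = ρ·(2x)·A and flux = 2EA, so 2EA = 2ρxA/ε₀ ⇒ E = |ρ|x/ε₀.
E = (3.26×10^-3)(0.0211)/(8.85×10^-12) = 7.77×10^6 N/C.

|E| ≈ 7.77e6 V/m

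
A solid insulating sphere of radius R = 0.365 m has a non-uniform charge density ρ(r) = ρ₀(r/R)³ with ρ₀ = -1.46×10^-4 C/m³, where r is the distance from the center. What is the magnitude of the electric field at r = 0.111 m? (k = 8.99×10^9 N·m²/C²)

|E| = 8.58e3 N/C

By spherical symmetry E is radial; choose a Gaussian sphere of radius r = 0.111 m (r < R).
Integrate the density: Q_enc = 4π ∫₀^r ρ₀(r'/R)^3 r'² dr' = 4πρ₀ r^6/(6·R³) = -1.176×10^-8 C.
Gauss's law: E·4πr² = Q_enc/ε₀.
E = k|Q_enc|/r² = (8.99×10^9)(1.176×10^-8)/(0.111)² = 8.58e3 N/C.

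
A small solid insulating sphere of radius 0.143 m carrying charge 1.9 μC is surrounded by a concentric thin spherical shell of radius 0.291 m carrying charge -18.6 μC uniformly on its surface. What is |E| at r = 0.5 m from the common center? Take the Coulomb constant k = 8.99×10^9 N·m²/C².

E ≈ 6.01×10^5 V/m

Take a concentric spherical Gaussian surface of radius r = 0.5 m (r > 0.291 m, enclosing both).
Q_enc = (1.9 μC) + (-18.6 μC) = -1.67×10^-5 C.
Gauss's law: E·4πr² = Q_enc/ε₀.
E = k|Q_enc|/r² = (8.99×10^9)(1.67e-5)/(0.5)² = 6.01×10^5 N/C.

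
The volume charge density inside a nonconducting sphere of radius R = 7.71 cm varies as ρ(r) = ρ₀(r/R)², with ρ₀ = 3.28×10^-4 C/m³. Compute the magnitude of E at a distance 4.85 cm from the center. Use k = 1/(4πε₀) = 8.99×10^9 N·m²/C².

By spherical symmetry E is radial; choose a Gaussian sphere of radius r = 4.85 cm (r < R).
Q_enc = ∫₀^r ρ(r')·4πr'² dr' = (4πρ₀/R²) ∫₀^r r'^4 dr' = 4πρ₀ r^5/(5·R²) = 3.721×10^-8 C.
Since E is radial and uniform over the Gaussian sphere, Φ = E·4πr² = Q_enc/ε₀.
E = k|Q_enc|/r² = (8.99×10^9)(3.721×10^-8)/(0.0485)² = 1.42e5 N/C.

|E| = 1.42e5 V/m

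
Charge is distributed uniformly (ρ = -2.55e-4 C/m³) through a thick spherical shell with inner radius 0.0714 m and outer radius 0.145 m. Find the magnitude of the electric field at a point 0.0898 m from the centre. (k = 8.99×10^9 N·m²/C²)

|E| = 4.29e5 V/m

Take a concentric spherical Gaussian surface of radius r = 0.0898 m (within the shell material, 0.0714 m < r < 0.145 m).
Enclosed charge is the volume from a to r: Q_enc = (4π/3)ρ(r³ − a³) = -3.847×10^-7 C.
By Gauss's law, ∮E·dA = E·4πr² = Q_enc/ε₀.
E = k|Q_enc|/r² = (8.99×10^9)(3.847×10^-7)/(0.0898)² = 4.29×10^5 N/C.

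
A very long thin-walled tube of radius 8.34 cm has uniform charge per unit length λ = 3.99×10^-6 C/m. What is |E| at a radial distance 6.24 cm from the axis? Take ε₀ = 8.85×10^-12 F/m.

|E| = 0 V/m

Coaxial Gaussian cylinder, radius r = 6.24 cm, length L (r < 8.34 cm, inside the shell).
No charge is enclosed, so Gauss's law gives E·2πrL = 0 ⇒ E = 0.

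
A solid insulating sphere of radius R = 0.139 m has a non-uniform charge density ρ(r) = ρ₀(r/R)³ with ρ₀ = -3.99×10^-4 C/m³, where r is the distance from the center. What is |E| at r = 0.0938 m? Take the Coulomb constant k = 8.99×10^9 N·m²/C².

Take a concentric spherical Gaussian surface of radius r = 0.0938 m (r < R).
Integrate the density: Q_enc = 4π ∫₀^r ρ₀(r'/R)^3 r'² dr' = 4πρ₀ r^6/(6·R³) = -2.119×10^-7 C.
Applying ∮E·dA = Q_enc/ε₀ with Φ = E(4πr²):
E = k|Q_enc|/r² = (8.99×10^9)(2.119e-7)/(0.0938)² = 2.17e5 N/C.

|E| = 2.17e5 N/C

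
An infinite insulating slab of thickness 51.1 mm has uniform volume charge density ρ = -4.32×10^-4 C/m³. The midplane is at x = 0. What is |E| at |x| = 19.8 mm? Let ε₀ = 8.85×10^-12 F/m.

E = 9.67×10^5 V/m

By symmetry E is perpendicular to the slab. A Gaussian pillbox from −19.8 mm to +19.8 mm (face area A) lies entirely within the slab.
Q_enc = ρ·(2x)·A and flux = 2EA, so 2EA = 2ρxA/ε₀ ⇒ E = |ρ|x/ε₀.
E = (4.32e-4)(0.0198)/(8.85×10^-12) = 9.67×10^5 N/C.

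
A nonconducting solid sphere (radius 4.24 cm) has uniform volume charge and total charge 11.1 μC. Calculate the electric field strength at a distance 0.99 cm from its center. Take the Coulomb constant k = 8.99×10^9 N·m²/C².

By spherical symmetry E is radial; choose a Gaussian sphere of radius r = 0.99 cm (r < R).
Only the charge within r is enclosed: Q_enc = Q·(r/R)³ = (11.1 μC)·(0.99 cm/4.24 cm)³ = 1.413e-7 C.
Applying ∮E·dA = Q_enc/ε₀ with Φ = E(4πr²):
E = k|Q_enc|/r² = (8.99×10^9)(1.413e-7)/(0.0099)² = 1.30e7 N/C.

E = 1.30e7 N/C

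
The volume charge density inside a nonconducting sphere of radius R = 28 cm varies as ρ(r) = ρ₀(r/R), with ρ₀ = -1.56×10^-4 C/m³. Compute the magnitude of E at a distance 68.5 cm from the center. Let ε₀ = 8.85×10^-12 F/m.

Take a concentric spherical Gaussian surface of radius r = 68.5 cm (r > R, all charge enclosed).
Q_enc = 4π ∫₀^R ρ₀(r'/R)^1 r'² dr' = 4πρ₀R³/4 = -1.076×10^-5 C.
Gauss's law: E·4πr² = Q_enc/ε₀.
E = |Q_enc|/(4πε₀r²) = (1.076×10^-5)/(4π·8.85×10^-12·(0.685)²) = 2.06e5 N/C.

|E| ≈ 2.06e5 N/C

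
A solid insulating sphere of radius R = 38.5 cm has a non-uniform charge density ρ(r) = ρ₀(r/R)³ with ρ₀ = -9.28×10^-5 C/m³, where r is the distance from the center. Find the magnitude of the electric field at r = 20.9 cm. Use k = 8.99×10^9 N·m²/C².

Take a concentric spherical Gaussian surface of radius r = 20.9 cm (r < R).
Integrate the density: Q_enc = 4π ∫₀^r ρ₀(r'/R)^3 r'² dr' = 4πρ₀ r^6/(6·R³) = -2.839×10^-7 C.
Gauss's law: E·4πr² = Q_enc/ε₀.
E = k|Q_enc|/r² = (8.99×10^9)(2.839×10^-7)/(0.209)² = 5.84×10^4 N/C.

5.84×10^4 V/m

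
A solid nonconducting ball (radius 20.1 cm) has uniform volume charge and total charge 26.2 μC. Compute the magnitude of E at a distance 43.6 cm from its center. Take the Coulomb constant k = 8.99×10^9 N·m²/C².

|E| ≈ 1.24e6 N/C

Take a concentric spherical Gaussian surface of radius r = 43.6 cm (r > R, so the entire charge is enclosed).
Q_enc = 26.2 μC = 2.62×10^-5 C.
Applying ∮E·dA = Q_enc/ε₀ with Φ = E(4πr²):
E = k|Q_enc|/r² = (8.99×10^9)(2.62e-5)/(0.436)² = 1.24×10^6 N/C.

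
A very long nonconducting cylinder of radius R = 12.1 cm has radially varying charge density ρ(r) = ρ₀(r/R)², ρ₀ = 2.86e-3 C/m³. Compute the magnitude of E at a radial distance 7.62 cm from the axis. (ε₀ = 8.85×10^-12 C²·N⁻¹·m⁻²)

By cylindrical symmetry E is radial; use a coaxial Gaussian cylinder of radius 7.62 cm and length L (r < R).
Integrating ρ over the cross-section to radius r: λ_enc = (2πρ₀/R²) ∫₀^r r'^3 dr' = 2πρ₀ r^4/(4·R²) = 1.035×10^-5 C/m.
Gauss's law: E·2πrL = λ_enc L/ε₀.
E = |λ_enc|/(2πε₀r) = (1.035×10^-5)/(2π·8.85×10^-12·0.0762) = 2.44×10^6 N/C.

2.44e6 V/m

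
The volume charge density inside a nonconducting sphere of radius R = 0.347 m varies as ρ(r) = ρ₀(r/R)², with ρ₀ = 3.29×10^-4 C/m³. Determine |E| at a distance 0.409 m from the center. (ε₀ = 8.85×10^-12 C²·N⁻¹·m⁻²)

1.86×10^6 V/m

Take a concentric spherical Gaussian surface of radius r = 0.409 m (r > R, all charge enclosed).
Q_enc = 4π ∫₀^R ρ₀(r'/R)^2 r'² dr' = 4πρ₀R³/5 = 3.455×10^-5 C.
Applying ∮E·dA = Q_enc/ε₀ with Φ = E(4πr²):
E = |Q_enc|/(4πε₀r²) = (3.455×10^-5)/(4π·8.85×10^-12·(0.409)²) = 1.86×10^6 N/C.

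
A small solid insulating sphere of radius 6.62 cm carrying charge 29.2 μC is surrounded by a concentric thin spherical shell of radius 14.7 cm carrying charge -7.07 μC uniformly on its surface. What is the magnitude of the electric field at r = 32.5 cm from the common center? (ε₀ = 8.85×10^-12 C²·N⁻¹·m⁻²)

|E| ≈ 1.88×10^6 V/m

Take a concentric spherical Gaussian surface of radius r = 32.5 cm (r > 14.7 cm, enclosing both).
Q_enc = (29.2 μC) + (-7.07 μC) = 2.213e-5 C.
Since E is radial and uniform over the Gaussian sphere, Φ = E·4πr² = Q_enc/ε₀.
E = |Q_enc|/(4πε₀r²) = (2.213×10^-5)/(4π·8.85×10^-12·(0.325)²) = 1.88e6 N/C.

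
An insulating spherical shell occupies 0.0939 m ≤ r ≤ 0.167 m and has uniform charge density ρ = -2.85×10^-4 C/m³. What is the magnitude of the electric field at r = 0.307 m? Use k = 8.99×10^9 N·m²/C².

By spherical symmetry E is radial; choose a Gaussian sphere of radius r = 0.307 m (r > 0.167 m, enclosing the whole shell).
Q_enc = ρ·(4π/3)(b³ − a³) = (-2.85e-4)·(4π/3)·((0.167)³ − (0.0939)³) = -4.572e-6 C.
Since E is radial and uniform over the Gaussian sphere, Φ = E·4πr² = Q_enc/ε₀.
E = k|Q_enc|/r² = (8.99×10^9)(4.572×10^-6)/(0.307)² = 4.36×10^5 N/C.

E ≈ 4.36e5 V/m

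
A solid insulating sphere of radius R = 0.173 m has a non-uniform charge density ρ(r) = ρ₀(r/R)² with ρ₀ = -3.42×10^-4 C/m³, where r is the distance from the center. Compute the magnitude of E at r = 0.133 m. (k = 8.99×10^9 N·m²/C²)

|E| = 6.07×10^5 V/m

Symmetry ⇒ E = E(r) r̂. Gaussian sphere of radius r = 0.133 m (r < R).
Q_enc = ∫₀^r ρ(r')·4πr'² dr' = (4πρ₀/R²) ∫₀^r r'^4 dr' = 4πρ₀ r^5/(5·R²) = -1.195×10^-6 C.
Gauss's law: E·4πr² = Q_enc/ε₀.
E = k|Q_enc|/r² = (8.99×10^9)(1.195×10^-6)/(0.133)² = 6.07×10^5 N/C.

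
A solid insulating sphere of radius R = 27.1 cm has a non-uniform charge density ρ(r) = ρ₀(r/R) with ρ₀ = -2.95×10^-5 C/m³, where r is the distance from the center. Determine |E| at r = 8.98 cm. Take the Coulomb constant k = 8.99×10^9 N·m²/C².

E = 2.48×10^4 N/C

By spherical symmetry E is radial; choose a Gaussian sphere of radius r = 8.98 cm (r < R).
Q_enc = ∫₀^r ρ(r')·4πr'² dr' = (4πρ₀/R) ∫₀^r r'^3 dr' = 4πρ₀ r^4/(4·R) = -2.224×10^-8 C.
Gauss's law: E·4πr² = Q_enc/ε₀.
E = k|Q_enc|/r² = (8.99×10^9)(2.224×10^-8)/(0.0898)² = 2.48×10^4 N/C.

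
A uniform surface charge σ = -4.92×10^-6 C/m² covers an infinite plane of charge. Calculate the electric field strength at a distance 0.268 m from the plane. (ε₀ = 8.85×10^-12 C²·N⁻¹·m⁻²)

|E| = 2.78×10^5 N/C

The symmetry is planar: E is normal to the sheet and the same magnitude on both sides. Take a pillbox straddling the sheet with end-cap area A.
Flux Φ = 2EA and Q_enc = σA, so 2EA = σA/ε₀ ⇒ E = |σ|/(2ε₀), independent of distance.
E = |σ|/(2ε₀) = (4.92×10^-6)/(2·8.85×10^-12) = 2.78×10^5 N/C.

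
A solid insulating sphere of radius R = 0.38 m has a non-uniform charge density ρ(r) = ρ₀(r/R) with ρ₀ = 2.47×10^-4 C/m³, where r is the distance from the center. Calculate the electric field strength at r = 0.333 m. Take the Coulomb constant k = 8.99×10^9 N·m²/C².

By spherical symmetry E is radial; choose a Gaussian sphere of radius r = 0.333 m (r < R).
Q_enc = ∫₀^r ρ(r')·4πr'² dr' = (4πρ₀/R) ∫₀^r r'^3 dr' = 4πρ₀ r^4/(4·R) = 2.511e-5 C.
By Gauss's law, ∮E·dA = E·4πr² = Q_enc/ε₀.
E = k|Q_enc|/r² = (8.99×10^9)(2.511e-5)/(0.333)² = 2.04×10^6 N/C.

2.04e6 V/m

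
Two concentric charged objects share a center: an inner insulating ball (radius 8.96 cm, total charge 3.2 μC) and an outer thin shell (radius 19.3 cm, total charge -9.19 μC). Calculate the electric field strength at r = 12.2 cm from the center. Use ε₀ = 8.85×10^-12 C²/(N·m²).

By spherical symmetry E is radial; choose a Gaussian sphere of radius r = 12.2 cm (between the bodies, 8.96 cm < r < 19.3 cm).
Only the inner charge is enclosed; the outer shell contributes nothing inside itself. Q_enc = 3.2 μC = 3.20e-6 C.
Gauss's law: E·4πr² = Q_enc/ε₀.
E = |Q_enc|/(4πε₀r²) = (3.20×10^-6)/(4π·8.85×10^-12·(0.122)²) = 1.93e6 N/C.

E = 1.93×10^6 N/C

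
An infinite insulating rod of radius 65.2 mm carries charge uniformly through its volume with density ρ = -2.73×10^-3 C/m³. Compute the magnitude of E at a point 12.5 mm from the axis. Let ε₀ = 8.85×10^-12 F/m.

Choose a coaxial cylinder of radius r = 12.5 mm (arbitrary length L) as the Gaussian surface (r < R).
Enclosed charge per unit length: λ_enc = ρ·πr² = (-2.73×10^-3)π(0.0125)² = -1.34e-6 C/m.
By Gauss's law (flux through the curved wall only), E·2πrL = λ_enc L/ε₀.
E = |λ_enc|/(2πε₀r) = (1.34×10^-6)/(2π·8.85×10^-12·0.0125) = 1.93e6 N/C.

|E| = 1.93×10^6 V/m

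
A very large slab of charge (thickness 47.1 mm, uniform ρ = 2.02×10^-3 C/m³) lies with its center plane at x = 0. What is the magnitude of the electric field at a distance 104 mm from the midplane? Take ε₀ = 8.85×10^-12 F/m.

The point |x| = 104 mm lies outside the slab (half-thickness 0.02355 m). A symmetric pillbox spanning the full slab encloses Q_enc = ρ·d·A.
Flux = 2EA ⇒ E = |ρ|d/(2ε₀), independent of distance outside.
E = (2.02×10^-3)(0.0471)/(2·8.85×10^-12) = 5.38×10^6 N/C.

E ≈ 5.38×10^6 N/C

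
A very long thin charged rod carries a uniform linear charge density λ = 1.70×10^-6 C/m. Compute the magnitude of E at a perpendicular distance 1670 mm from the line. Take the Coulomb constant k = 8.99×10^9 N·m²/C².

1.83×10^4 N/C

Take a coaxial cylindrical Gaussian surface of radius r = 1670 mm and length L.
Q_enc = λL, so λ_enc = 1.70×10^-6 C/m.
Applying ∮E·dA = Q_enc/ε₀ with the end caps contributing no flux:
E = 2k|λ_enc|/r = 2(8.99×10^9)(1.70e-6)/(1.67) = 1.83×10^4 N/C.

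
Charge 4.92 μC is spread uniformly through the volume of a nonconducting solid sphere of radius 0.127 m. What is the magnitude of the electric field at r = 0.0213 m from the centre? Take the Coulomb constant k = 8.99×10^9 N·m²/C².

Take a concentric spherical Gaussian surface of radius r = 0.0213 m (r < R).
For a uniform sphere the enclosed fraction is (r/R)³, so Q_enc = (4.92 μC)(0.0213/0.127)³ = 2.321e-8 C.
Applying ∮E·dA = Q_enc/ε₀ with Φ = E(4πr²):
E = k|Q_enc|/r² = (8.99×10^9)(2.321×10^-8)/(0.0213)² = 4.60×10^5 N/C.

E = 4.60×10^5 N/C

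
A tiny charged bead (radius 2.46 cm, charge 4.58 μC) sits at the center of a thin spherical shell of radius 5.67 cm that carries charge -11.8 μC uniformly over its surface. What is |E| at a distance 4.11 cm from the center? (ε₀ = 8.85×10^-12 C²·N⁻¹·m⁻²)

E = 2.44×10^7 V/m

By spherical symmetry E is radial; choose a Gaussian sphere of radius r = 4.11 cm (between the bodies, 2.46 cm < r < 5.67 cm).
Only the inner charge is enclosed; the outer shell contributes nothing inside itself. Q_enc = 4.58 μC = 4.58×10^-6 C.
Gauss's law: E·4πr² = Q_enc/ε₀.
E = |Q_enc|/(4πε₀r²) = (4.58×10^-6)/(4π·8.85×10^-12·(0.0411)²) = 2.44×10^7 N/C.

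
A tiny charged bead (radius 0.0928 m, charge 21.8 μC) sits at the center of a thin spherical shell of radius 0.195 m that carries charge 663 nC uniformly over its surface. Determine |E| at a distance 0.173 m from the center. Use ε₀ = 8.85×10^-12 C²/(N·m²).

Take a concentric spherical Gaussian surface of radius r = 0.173 m (between the bodies, 0.0928 m < r < 0.195 m).
Only the inner charge is enclosed; the outer shell contributes nothing inside itself. Q_enc = 21.8 μC = 2.18×10^-5 C.
Gauss's law: E·4πr² = Q_enc/ε₀.
E = |Q_enc|/(4πε₀r²) = (2.18e-5)/(4π·8.85×10^-12·(0.173)²) = 6.55e6 N/C.

6.55e6 N/C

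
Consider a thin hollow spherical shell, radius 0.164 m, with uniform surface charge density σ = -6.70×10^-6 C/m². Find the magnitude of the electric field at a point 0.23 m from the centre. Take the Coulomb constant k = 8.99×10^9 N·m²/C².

E ≈ 3.85×10^5 N/C

Take a concentric spherical Gaussian surface of radius r = 0.23 m (r > 0.164 m).
The entire shell is enclosed: Q_enc = σ·4πR² = (-6.70×10^-6)·4π·(0.164)² = -2.265×10^-6 C.
Applying ∮E·dA = Q_enc/ε₀ with Φ = E(4πr²):
E = k|Q_enc|/r² = (8.99×10^9)(2.265e-6)/(0.23)² = 3.85×10^5 N/C.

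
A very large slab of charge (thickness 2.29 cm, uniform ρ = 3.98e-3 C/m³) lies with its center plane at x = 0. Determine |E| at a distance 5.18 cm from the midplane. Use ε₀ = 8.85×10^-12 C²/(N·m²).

The point |x| = 5.18 cm lies outside the slab (half-thickness 0.01145 m). A symmetric pillbox spanning the full slab encloses Q_enc = ρ·d·A.
Flux = 2EA ⇒ E = |ρ|d/(2ε₀), independent of distance outside.
E = (3.98×10^-3)(0.0229)/(2·8.85×10^-12) = 5.15×10^6 N/C.

E ≈ 5.15×10^6 V/m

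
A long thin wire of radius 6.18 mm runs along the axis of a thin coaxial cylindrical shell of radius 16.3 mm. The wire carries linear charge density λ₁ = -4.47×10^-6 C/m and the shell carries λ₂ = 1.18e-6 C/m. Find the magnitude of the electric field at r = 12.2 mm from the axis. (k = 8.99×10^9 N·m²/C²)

6.59×10^6 N/C

Take a coaxial cylindrical Gaussian surface of radius r = 12.2 mm and length L (between the conductors, 6.18 mm < r < 16.3 mm).
The shell at 16.3 mm lies outside the Gaussian surface, so λ_enc = λ₁ = -4.47×10^-6 C/m.
Since E is radial and uniform over the curved surface, Φ = E·2πrL = Q_enc/ε₀ = λ_enc L/ε₀.
E = 2k|λ_enc|/r = 2(8.99×10^9)(4.47e-6)/(0.0122) = 6.59e6 N/C.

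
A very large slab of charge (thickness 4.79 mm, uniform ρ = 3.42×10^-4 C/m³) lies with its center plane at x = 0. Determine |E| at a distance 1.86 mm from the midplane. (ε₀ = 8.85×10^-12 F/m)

|E| ≈ 7.19e4 N/C

By symmetry E is perpendicular to the slab. A Gaussian pillbox from −1.86 mm to +1.86 mm (face area A) lies entirely within the slab.
Q_enc = ρ·(2x)·A and flux = 2EA, so 2EA = 2ρxA/ε₀ ⇒ E = |ρ|x/ε₀.
E = (3.42×10^-4)(0.00186)/(8.85×10^-12) = 7.19×10^4 N/C.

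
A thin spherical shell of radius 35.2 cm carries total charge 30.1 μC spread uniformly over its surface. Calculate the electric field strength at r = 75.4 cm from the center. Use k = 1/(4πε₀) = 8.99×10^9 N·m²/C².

Symmetry ⇒ E = E(r) r̂. Gaussian sphere of radius r = 75.4 cm (r > 35.2 cm).
The entire shell is enclosed: Q_enc = 3.01×10^-5 C.
Since E is radial and uniform over the Gaussian sphere, Φ = E·4πr² = Q_enc/ε₀.
E = k|Q_enc|/r² = (8.99×10^9)(3.01×10^-5)/(0.754)² = 4.76×10^5 N/C.

E = 4.76e5 V/m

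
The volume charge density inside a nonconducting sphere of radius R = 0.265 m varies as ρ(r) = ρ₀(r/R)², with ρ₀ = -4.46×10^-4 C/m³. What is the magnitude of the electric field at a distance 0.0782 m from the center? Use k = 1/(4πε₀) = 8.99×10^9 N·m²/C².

E = 6.86×10^4 N/C

Take a concentric spherical Gaussian surface of radius r = 0.0782 m (r < R).
Integrate the density: Q_enc = 4π ∫₀^r ρ₀(r'/R)^2 r'² dr' = 4πρ₀ r^5/(5·R²) = -4.668×10^-8 C.
Applying ∮E·dA = Q_enc/ε₀ with Φ = E(4πr²):
E = k|Q_enc|/r² = (8.99×10^9)(4.668e-8)/(0.0782)² = 6.86e4 N/C.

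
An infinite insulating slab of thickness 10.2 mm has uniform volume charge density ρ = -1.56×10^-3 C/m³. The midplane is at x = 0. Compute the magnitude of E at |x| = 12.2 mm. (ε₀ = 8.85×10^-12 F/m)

|E| = 8.99e5 N/C

The point |x| = 12.2 mm lies outside the slab (half-thickness 0.0051 m). A symmetric pillbox spanning the full slab encloses Q_enc = ρ·d·A.
Flux = 2EA ⇒ E = |ρ|d/(2ε₀), independent of distance outside.
E = (1.56×10^-3)(0.0102)/(2·8.85×10^-12) = 8.99×10^5 N/C.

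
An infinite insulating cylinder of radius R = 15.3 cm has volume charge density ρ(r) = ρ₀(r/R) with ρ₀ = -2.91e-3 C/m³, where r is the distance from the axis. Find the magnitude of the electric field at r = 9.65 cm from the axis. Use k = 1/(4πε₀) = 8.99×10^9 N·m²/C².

6.67e6 V/m

Take a coaxial cylindrical Gaussian surface of radius r = 9.65 cm and length L (r < R).
λ_enc = ∫₀^r ρ(r')·2πr' dr' = (2πρ₀/R)·r^3/3 = -3.58×10^-5 C/m.
Since E is radial and uniform over the curved surface, Φ = E·2πrL = Q_enc/ε₀ = λ_enc L/ε₀.
E = 2k|λ_enc|/r = 2(8.99×10^9)(3.58e-5)/(0.0965) = 6.67e6 N/C.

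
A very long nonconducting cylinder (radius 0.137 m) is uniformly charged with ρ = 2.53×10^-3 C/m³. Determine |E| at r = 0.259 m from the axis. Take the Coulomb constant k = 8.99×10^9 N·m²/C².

|E| = 1.04e7 V/m

Take a coaxial cylindrical Gaussian surface of radius r = 0.259 m and length L (r > 0.137 m, full cross-section enclosed).
λ_enc = ρ·πR² = (2.53e-3)π(0.137)² = 1.492e-4 C/m.
By Gauss's law (flux through the curved wall only), E·2πrL = λ_enc L/ε₀.
E = 2k|λ_enc|/r = 2(8.99×10^9)(1.492×10^-4)/(0.259) = 1.04×10^7 N/C.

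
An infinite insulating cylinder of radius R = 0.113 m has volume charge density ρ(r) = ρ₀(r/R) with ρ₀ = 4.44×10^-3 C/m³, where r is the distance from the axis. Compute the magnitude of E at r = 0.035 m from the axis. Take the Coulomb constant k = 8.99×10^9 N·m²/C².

1.81e6 N/C

By cylindrical symmetry E is radial; use a coaxial Gaussian cylinder of radius 0.035 m and length L (r < R).
Integrating ρ over the cross-section to radius r: λ_enc = (2πρ₀/R) ∫₀^r r'^2 dr' = 2πρ₀ r^3/(3·R) = 3.528×10^-6 C/m.
Gauss's law: E·2πrL = λ_enc L/ε₀.
E = 2k|λ_enc|/r = 2(8.99×10^9)(3.528×10^-6)/(0.035) = 1.81×10^6 N/C.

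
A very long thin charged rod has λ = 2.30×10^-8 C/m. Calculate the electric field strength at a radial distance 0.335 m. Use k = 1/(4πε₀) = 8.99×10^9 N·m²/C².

Take a coaxial cylindrical Gaussian surface of radius r = 0.335 m and length L.
Q_enc = λL, so λ_enc = 2.30×10^-8 C/m.
Gauss's law: E·2πrL = λ_enc L/ε₀.
E = 2k|λ_enc|/r = 2(8.99×10^9)(2.30e-8)/(0.335) = 1.23×10^3 N/C.

E = 1.23×10^3 V/m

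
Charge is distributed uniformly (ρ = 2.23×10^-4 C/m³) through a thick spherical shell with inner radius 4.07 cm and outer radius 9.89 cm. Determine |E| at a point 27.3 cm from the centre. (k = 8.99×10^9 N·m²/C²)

By spherical symmetry E is radial; choose a Gaussian sphere of radius r = 27.3 cm (r > 9.89 cm, enclosing the whole shell).
Q_enc = ρ·(4π/3)(b³ − a³) = (2.23×10^-4)·(4π/3)·((0.0989)³ − (0.0407)³) = 8.406e-7 C.
Since E is radial and uniform over the Gaussian sphere, Φ = E·4πr² = Q_enc/ε₀.
E = k|Q_enc|/r² = (8.99×10^9)(8.406×10^-7)/(0.273)² = 1.01×10^5 N/C.

1.01e5 N/C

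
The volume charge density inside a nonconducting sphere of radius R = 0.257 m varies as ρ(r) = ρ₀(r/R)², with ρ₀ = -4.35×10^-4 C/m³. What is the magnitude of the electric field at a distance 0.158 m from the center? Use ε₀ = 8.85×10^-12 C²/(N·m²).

|E| ≈ 5.87×10^5 V/m

Symmetry ⇒ E = E(r) r̂. Gaussian sphere of radius r = 0.158 m (r < R).
Q_enc = ∫₀^r ρ(r')·4πr'² dr' = (4πρ₀/R²) ∫₀^r r'^4 dr' = 4πρ₀ r^5/(5·R²) = -1.63×10^-6 C.
Since E is radial and uniform over the Gaussian sphere, Φ = E·4πr² = Q_enc/ε₀.
E = |Q_enc|/(4πε₀r²) = (1.63×10^-6)/(4π·8.85×10^-12·(0.158)²) = 5.87×10^5 N/C.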